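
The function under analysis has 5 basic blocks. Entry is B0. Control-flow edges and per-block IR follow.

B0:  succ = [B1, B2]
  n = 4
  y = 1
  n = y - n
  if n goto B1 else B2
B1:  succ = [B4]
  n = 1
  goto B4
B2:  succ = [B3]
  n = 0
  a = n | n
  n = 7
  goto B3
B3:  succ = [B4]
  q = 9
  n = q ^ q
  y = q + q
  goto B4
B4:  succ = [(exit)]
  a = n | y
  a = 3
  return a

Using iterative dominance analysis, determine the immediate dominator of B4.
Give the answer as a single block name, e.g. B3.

Answer: B0

Derivation:
idom tree: B1←B0 B2←B0 B3←B2 B4←B0
Join-block Dom:
  B4: preds {B1,B3}: {B0,B1} ∩ {B0,B2,B3} = {B0}; idom=B0

idom(B4) = B0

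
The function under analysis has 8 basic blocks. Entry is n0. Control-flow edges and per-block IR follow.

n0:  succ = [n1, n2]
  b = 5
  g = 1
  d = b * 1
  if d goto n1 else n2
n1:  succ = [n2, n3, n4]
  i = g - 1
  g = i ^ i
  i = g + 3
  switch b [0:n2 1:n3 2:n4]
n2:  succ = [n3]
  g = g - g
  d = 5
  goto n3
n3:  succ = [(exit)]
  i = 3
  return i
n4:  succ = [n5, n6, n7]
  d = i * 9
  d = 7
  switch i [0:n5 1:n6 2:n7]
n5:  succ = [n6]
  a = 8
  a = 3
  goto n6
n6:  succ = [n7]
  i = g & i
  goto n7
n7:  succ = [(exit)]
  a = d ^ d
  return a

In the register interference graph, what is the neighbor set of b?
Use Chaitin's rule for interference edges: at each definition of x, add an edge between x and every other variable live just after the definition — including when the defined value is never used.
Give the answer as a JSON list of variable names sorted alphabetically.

Per-block:
  n0: def={b,d,g} ue=∅
  n1: def={g,i} ue={b,g}
  n2: def={d,g} ue={g}
  n3: def={i} ue=∅
  n4: def={d} ue={i}
  n5: def={a} ue=∅
  n6: def={i} ue={g,i}
  n7: def={a} ue={d}

Live sets:
  n0 li=∅ lo={b,g}
  n1 li={b,g} lo={g,i}
  n2 li={g} lo=∅
  n3 li=∅ lo=∅
  n4 li={g,i} lo={d,g,i}
  n5 li={d,g,i} lo={d,g,i}
  n6 li={d,g,i} lo={d}
  n7 li={d} lo=∅

Conflict graph:
  a↔{d,g,i}
  b↔{d,g,i}
  d↔{a,b,g,i}
  g↔{a,b,d,i}
  i↔{a,b,d,g}

N(b) = ["d", "g", "i"]

Answer: ["d", "g", "i"]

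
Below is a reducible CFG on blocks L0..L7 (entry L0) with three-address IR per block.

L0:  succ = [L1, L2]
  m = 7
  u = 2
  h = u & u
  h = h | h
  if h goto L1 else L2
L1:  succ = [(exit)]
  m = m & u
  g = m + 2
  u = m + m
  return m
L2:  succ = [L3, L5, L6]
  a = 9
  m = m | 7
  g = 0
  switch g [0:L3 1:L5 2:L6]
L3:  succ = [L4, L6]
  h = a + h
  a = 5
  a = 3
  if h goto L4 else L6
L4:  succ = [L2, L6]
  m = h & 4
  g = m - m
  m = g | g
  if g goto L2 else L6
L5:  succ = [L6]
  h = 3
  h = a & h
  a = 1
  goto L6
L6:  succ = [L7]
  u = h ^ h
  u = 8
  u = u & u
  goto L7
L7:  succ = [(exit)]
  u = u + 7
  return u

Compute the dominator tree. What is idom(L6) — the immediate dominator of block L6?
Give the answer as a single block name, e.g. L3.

Answer: L2

Working:
idom tree: L1←L0 L2←L0 L3←L2 L4←L3 L5←L2 L6←L2 L7←L6
Dom at joins:
  L2: preds {L0,L4}: {L0} ∩ {L0,L2,L3,L4} = {L0}; idom=L0
  L6: preds {L2,L3,L4,L5}: {L0,L2} ∩ {L0,L2,L3} ∩ {L0,L2,L3,L4} ∩ {L0,L2,L5} = {L0,L2}; idom=L2

idom(L6) = L2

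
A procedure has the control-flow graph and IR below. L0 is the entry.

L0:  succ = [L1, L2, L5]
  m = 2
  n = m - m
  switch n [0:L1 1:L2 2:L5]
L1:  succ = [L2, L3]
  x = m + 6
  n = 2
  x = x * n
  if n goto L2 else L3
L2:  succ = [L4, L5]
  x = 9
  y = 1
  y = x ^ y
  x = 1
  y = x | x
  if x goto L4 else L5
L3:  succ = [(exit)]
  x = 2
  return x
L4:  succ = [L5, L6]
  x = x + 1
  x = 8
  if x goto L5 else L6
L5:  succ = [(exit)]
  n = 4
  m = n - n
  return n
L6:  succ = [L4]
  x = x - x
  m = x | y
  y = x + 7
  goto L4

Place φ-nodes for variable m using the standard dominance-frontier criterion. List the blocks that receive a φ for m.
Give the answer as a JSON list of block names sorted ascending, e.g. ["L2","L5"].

idom tree: L1←L0 L2←L0 L3←L1 L4←L2 L5←L0 L6←L4
Dom at joins:
  L2: preds {L0,L1}: {L0} ∩ {L0,L1} = {L0}; idom=L0
  L4: preds {L2,L6}: {L0,L2} ∩ {L0,L2,L4,L6} = {L0,L2}; idom=L2
  L5: preds {L0,L2,L4}: {L0} ∩ {L0,L2} ∩ {L0,L2,L4} = {L0}; idom=L0

DF walk-up:
  join L2 pred L0: · stop@L0
  join L2 pred L1: L1 stop@L0
  join L4 pred L2: · stop@L2
  join L4 pred L6: L6→L4 stop@L2
  join L5 pred L0: · stop@L0
  join L5 pred L2: L2 stop@L0
  join L5 pred L4: L4→L2 stop@L0
  L0 → ∅
  L1 → {L2}
  L2 → {L5}
  L3 → ∅
  L4 → {L4,L5}
  L5 → ∅
  L6 → {L4}

φ for m: defs {L0,L5,L6}
  DF⁺ = {L4,L5}

Answer: ["L4", "L5"]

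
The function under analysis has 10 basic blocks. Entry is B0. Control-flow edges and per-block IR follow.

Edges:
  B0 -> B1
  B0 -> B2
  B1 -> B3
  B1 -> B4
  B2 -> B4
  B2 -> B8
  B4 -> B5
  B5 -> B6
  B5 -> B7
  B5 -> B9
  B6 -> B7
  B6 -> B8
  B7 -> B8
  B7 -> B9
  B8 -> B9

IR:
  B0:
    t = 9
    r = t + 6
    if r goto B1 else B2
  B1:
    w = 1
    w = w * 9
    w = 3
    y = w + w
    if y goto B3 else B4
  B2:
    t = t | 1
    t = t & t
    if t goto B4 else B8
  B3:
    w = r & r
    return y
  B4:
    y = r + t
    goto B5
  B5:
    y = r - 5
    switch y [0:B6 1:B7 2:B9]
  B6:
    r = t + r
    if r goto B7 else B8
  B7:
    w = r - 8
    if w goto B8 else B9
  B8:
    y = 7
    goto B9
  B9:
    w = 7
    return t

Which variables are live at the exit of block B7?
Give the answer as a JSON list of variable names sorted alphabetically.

Block summaries:
  B0 def {r,t} use ∅
  B1 def {w,y} use ∅
  B2 def {t} use {t}
  B3 def {w} use {r,y}
  B4 def {y} use {r,t}
  B5 def {y} use {r}
  B6 def {r} use {r,t}
  B7 def {w} use {r}
  B8 def {y} use ∅
  B9 def {w} use {t}

Backward fixpoint:
  B0 li=∅ lo={r,t}
  B1 li={r,t} lo={r,t,y}
  B2 li={r,t} lo={r,t}
  B3 li={r,y} lo=∅
  B4 li={r,t} lo={r,t}
  B5 li={r,t} lo={r,t}
  B6 li={r,t} lo={r,t}
  B7 li={r,t} lo={t}
  B8 li={t} lo={t}
  B9 li={t} lo=∅

live-out(B7) = ["t"]

Answer: ["t"]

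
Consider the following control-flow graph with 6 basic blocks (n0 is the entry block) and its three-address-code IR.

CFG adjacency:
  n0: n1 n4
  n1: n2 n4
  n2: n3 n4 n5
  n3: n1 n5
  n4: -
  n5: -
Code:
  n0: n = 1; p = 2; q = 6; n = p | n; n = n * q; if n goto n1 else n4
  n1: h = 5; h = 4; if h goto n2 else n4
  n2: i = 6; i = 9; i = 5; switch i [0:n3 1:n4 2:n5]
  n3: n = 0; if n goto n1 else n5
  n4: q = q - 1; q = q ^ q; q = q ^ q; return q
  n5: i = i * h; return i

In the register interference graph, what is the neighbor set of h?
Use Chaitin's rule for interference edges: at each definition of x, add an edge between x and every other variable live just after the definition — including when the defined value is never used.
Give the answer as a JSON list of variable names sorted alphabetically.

Answer: ["i", "n", "q"]

Analysis:
Block summaries:
  n0: {n,p,q} / ∅
  n1: {h} / ∅
  n2: {i} / ∅
  n3: {n} / ∅
  n4: {q} / {q}
  n5: {i} / {h,i}

Backward fixpoint:
  n0: in=∅ out={q}
  n1: in={q} out={h,q}
  n2: in={h,q} out={h,i,q}
  n3: in={h,i,q} out={h,i,q}
  n4: in={q} out=∅
  n5: in={h,i} out=∅

Interference:
  h↔{i,n,q}
  i↔{h,n,q}
  n↔{h,i,p,q}
  p↔{n,q}
  q↔{h,i,n,p}

N(h) = ["i", "n", "q"]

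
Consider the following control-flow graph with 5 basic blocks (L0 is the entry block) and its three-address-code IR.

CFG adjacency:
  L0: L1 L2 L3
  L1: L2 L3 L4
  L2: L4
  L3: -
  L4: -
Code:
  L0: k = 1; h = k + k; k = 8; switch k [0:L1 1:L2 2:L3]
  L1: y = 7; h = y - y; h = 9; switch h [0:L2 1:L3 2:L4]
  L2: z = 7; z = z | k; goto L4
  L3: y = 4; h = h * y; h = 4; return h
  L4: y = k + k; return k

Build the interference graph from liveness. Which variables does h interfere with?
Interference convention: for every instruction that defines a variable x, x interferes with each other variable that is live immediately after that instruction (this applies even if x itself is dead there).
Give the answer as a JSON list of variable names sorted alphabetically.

Per-block:
  L0 def {h,k} use ∅
  L1 def {h,y} use ∅
  L2 def {z} use {k}
  L3 def {h,y} use {h}
  L4 def {y} use {k}

Live sets:
  live L0: ∅→{h,k}
  live L1: {k}→{h,k}
  live L2: {k}→{k}
  live L3: {h}→∅
  live L4: {k}→∅

Conflict graph:
  h: {k,y}
  k: {h,y,z}
  y: {h,k}
  z: {k}

N(h) = ["k", "y"]

Answer: ["k", "y"]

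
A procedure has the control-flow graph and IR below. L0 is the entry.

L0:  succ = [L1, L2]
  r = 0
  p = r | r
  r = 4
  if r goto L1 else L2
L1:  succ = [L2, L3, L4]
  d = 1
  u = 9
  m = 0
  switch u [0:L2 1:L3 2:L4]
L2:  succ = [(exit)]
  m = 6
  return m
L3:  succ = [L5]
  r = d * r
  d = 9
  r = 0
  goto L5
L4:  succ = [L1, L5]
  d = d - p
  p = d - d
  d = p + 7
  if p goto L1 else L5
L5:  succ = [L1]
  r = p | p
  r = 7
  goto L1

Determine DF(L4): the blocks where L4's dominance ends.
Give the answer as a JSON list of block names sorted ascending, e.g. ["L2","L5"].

idom tree: L1←L0 L2←L0 L3←L1 L4←L1 L5←L1
Dom∩ at merges:
  L1: preds {L0,L4,L5}: {L0} ∩ {L0,L1,L4} ∩ {L0,L1,L5} = {L0}; idom=L0
  L2: preds {L0,L1}: {L0} ∩ {L0,L1} = {L0}; idom=L0
  L5: preds {L3,L4}: {L0,L1,L3} ∩ {L0,L1,L4} = {L0,L1}; idom=L1

Frontier:
  L1←L0: walk · to L0
  L1←L4: walk L4→L1 to L0
  L1←L5: walk L5→L1 to L0
  L2←L0: walk · to L0
  L2←L1: walk L1 to L0
  L5←L3: walk L3 to L1
  L5←L4: walk L4 to L1
  DF(L0)=∅
  DF(L1)={L1,L2}
  DF(L2)=∅
  DF(L3)={L5}
  DF(L4)={L1,L5}
  DF(L5)={L1}

DF(L4) = ["L1", "L5"]

Answer: ["L1", "L5"]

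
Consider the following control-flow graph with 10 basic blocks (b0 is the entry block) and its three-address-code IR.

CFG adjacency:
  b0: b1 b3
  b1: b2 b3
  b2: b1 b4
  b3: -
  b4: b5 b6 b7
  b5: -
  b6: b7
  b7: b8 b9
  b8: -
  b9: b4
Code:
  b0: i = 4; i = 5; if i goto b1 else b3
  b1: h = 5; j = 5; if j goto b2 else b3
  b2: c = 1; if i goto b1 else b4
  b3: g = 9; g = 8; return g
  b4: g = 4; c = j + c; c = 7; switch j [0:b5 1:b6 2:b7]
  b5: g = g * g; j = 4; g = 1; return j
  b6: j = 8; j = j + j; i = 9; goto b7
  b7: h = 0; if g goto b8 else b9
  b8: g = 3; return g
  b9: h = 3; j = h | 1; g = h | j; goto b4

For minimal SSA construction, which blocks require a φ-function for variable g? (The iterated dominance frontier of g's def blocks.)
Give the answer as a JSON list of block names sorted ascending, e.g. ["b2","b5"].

Answer: ["b4"]

Working:
idom tree: b1←b0 b2←b1 b3←b0 b4←b2 b5←b4 b6←b4 b7←b4 b8←b7 b9←b7
Join-block Dom:
  b1: preds {b0,b2}: {b0} ∩ {b0,b1,b2} = {b0}; idom=b0
  b3: preds {b0,b1}: {b0} ∩ {b0,b1} = {b0}; idom=b0
  b4: preds {b2,b9}: {b0,b1,b2} ∩ {b0,b1,b2,b4,b7,b9} = {b0,b1,b2}; idom=b2
  b7: preds {b4,b6}: {b0,b1,b2,b4} ∩ {b0,b1,b2,b4,b6} = {b0,b1,b2,b4}; idom=b4

DF walk-up:
  join b1 pred b0: · stop@b0
  join b1 pred b2: b2→b1 stop@b0
  join b3 pred b0: · stop@b0
  join b3 pred b1: b1 stop@b0
  join b4 pred b2: · stop@b2
  join b4 pred b9: b9→b7→b4 stop@b2
  join b7 pred b4: · stop@b4
  join b7 pred b6: b6 stop@b4
  b0: DF=∅
  b1: DF={b1,b3}
  b2: DF={b1}
  b3: DF=∅
  b4: DF={b4}
  b5: DF=∅
  b6: DF={b7}
  b7: DF={b4}
  b8: DF=∅
  b9: DF={b4}

φ for g: defs {b3,b4,b5,b8,b9}
  DF⁺ = {b4}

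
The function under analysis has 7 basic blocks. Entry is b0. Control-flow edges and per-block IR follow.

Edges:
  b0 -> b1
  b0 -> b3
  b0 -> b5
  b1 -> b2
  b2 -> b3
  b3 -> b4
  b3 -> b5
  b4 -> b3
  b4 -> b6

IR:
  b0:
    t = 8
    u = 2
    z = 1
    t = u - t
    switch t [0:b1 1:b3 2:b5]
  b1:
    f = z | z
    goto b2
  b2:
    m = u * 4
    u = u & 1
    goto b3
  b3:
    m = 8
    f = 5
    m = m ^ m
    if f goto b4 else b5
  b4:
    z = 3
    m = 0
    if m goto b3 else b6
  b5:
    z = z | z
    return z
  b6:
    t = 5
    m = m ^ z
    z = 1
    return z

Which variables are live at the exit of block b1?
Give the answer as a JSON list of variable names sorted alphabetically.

Per-block:
  b0 def {t,u,z} use ∅
  b1 def {f} use {z}
  b2 def {m,u} use {u}
  b3 def {f,m} use ∅
  b4 def {m,z} use ∅
  b5 def {z} use {z}
  b6 def {m,t,z} use {m,z}

Liveness:
  b0: in=∅ out={u,z}
  b1: in={u,z} out={u,z}
  b2: in={u,z} out={z}
  b3: in={z} out={z}
  b4: in=∅ out={m,z}
  b5: in={z} out=∅
  b6: in={m,z} out=∅

live-out(b1) = ["u", "z"]

Answer: ["u", "z"]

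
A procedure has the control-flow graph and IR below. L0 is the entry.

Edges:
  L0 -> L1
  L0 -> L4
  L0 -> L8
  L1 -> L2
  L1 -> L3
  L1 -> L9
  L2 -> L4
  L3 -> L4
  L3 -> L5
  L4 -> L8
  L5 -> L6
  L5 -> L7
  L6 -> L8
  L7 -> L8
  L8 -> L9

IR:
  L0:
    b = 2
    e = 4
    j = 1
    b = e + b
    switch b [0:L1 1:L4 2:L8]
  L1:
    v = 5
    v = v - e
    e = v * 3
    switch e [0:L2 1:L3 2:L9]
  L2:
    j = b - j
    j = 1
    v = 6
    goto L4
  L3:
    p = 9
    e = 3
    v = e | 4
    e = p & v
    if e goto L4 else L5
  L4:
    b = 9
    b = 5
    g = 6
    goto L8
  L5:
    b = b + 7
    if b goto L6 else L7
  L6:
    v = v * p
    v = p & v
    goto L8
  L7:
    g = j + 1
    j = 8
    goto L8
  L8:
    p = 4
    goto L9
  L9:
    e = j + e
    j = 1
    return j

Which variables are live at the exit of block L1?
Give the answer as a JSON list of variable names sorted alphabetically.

Block summaries:
  L0: def={b,e,j} ue=∅
  L1: def={e,v} ue={e}
  L2: def={j,v} ue={b,j}
  L3: def={e,p,v} ue=∅
  L4: def={b,g} ue=∅
  L5: def={b} ue={b}
  L6: def={v} ue={p,v}
  L7: def={g,j} ue={j}
  L8: def={p} ue=∅
  L9: def={e,j} ue={e,j}

Liveness:
  L0 li=∅ lo={b,e,j}
  L1 li={b,e,j} lo={b,e,j}
  L2 li={b,e,j} lo={e,j}
  L3 li={b,j} lo={b,e,j,p,v}
  L4 li={e,j} lo={e,j}
  L5 li={b,e,j,p,v} lo={e,j,p,v}
  L6 li={e,j,p,v} lo={e,j}
  L7 li={e,j} lo={e,j}
  L8 li={e,j} lo={e,j}
  L9 li={e,j} lo=∅

live-out(L1) = ["b", "e", "j"]

Answer: ["b", "e", "j"]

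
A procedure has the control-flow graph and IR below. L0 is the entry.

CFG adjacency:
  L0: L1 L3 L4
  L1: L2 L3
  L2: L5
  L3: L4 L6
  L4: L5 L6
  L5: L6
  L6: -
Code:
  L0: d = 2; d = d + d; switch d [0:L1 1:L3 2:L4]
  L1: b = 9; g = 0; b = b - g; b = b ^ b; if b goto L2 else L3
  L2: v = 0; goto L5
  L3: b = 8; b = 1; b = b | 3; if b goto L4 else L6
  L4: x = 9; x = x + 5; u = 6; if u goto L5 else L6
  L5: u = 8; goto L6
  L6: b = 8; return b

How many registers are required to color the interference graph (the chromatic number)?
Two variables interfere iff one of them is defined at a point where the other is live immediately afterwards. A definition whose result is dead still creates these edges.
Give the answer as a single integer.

Answer: 2

Working:
Per-block:
  L0: def={d} ue=∅
  L1: def={b,g} ue=∅
  L2: def={v} ue=∅
  L3: def={b} ue=∅
  L4: def={u,x} ue=∅
  L5: def={u} ue=∅
  L6: def={b} ue=∅

Live sets:
  L0 li=∅ lo=∅
  L1 li=∅ lo=∅
  L2 li=∅ lo=∅
  L3 li=∅ lo=∅
  L4 li=∅ lo=∅
  L5 li=∅ lo=∅
  L6 li=∅ lo=∅

Conflict graph:
  b — {g}
  d — ∅
  g — {b}
  u — ∅
  v — ∅
  x — ∅

Registers:
  clique {b,g} ⇒ need ≥ 2
  assign b→r0 d→r0 g→r1 u→r0 v→r0 x→r0 — no edge inside a register ⇒ χ ≤ 2
  χ = 2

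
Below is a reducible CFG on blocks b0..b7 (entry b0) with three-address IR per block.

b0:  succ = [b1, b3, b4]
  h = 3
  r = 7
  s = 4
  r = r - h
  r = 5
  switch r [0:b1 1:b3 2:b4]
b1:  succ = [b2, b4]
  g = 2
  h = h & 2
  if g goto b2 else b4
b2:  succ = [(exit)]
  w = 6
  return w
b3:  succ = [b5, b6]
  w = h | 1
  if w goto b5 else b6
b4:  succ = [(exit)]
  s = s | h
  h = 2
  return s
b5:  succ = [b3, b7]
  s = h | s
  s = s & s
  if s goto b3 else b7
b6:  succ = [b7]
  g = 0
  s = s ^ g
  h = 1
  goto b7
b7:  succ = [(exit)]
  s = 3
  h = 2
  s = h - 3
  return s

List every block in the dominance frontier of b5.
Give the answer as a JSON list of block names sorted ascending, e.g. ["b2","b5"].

idom tree: b1←b0 b2←b1 b3←b0 b4←b0 b5←b3 b6←b3 b7←b3
Join-block Dom:
  b3: preds {b0,b5}: {b0} ∩ {b0,b3,b5} = {b0}; idom=b0
  b4: preds {b0,b1}: {b0} ∩ {b0,b1} = {b0}; idom=b0
  b7: preds {b5,b6}: {b0,b3,b5} ∩ {b0,b3,b6} = {b0,b3}; idom=b3

DF walk-up:
  b3←b0: walk · to b0
  b3←b5: walk b5→b3 to b0
  b4←b0: walk · to b0
  b4←b1: walk b1 to b0
  b7←b5: walk b5 to b3
  b7←b6: walk b6 to b3
  b0: DF=∅
  b1: DF={b4}
  b2: DF=∅
  b3: DF={b3}
  b4: DF=∅
  b5: DF={b3,b7}
  b6: DF={b7}
  b7: DF=∅

DF(b5) = ["b3", "b7"]

Answer: ["b3", "b7"]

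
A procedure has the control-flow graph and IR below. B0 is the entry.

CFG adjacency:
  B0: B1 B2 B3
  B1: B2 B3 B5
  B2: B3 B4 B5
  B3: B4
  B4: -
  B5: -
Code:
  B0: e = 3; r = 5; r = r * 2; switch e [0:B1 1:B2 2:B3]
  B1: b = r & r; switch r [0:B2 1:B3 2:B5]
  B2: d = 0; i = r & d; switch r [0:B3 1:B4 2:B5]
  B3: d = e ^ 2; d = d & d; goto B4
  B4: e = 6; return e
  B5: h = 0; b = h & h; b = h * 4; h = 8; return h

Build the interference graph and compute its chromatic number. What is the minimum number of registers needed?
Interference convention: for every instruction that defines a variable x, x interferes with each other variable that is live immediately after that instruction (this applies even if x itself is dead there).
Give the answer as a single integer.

Block summaries:
  B0: def={e,r} ue=∅
  B1: def={b} ue={r}
  B2: def={d,i} ue={r}
  B3: def={d} ue={e}
  B4: def={e} ue=∅
  B5: def={b,h} ue=∅

Backward fixpoint:
  B0: in=∅ out={e,r}
  B1: in={e,r} out={e,r}
  B2: in={e,r} out={e}
  B3: in={e} out=∅
  B4: in=∅ out=∅
  B5: in=∅ out=∅

Conflict graph:
  b↔{e,h,r}
  d↔{e,r}
  e↔{b,d,i,r}
  h↔{b}
  i↔{e,r}
  r↔{b,d,e,i}

Chromatic number:
  lower bound: {b,e,r} mutually conflict ⇒ χ ≥ 3
  3-colouring: r0={e,h}  r1={r}  r2={b,d,i}
  χ = 3

Answer: 3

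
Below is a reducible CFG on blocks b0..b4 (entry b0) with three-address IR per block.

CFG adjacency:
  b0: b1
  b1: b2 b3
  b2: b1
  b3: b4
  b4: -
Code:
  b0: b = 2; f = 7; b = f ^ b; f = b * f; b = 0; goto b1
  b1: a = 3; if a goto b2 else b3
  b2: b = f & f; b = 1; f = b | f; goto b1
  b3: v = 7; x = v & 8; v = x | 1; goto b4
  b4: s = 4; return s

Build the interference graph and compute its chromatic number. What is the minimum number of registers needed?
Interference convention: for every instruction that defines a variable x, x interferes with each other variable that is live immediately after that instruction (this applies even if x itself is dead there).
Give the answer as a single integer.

Answer: 2

Working:
Block summaries:
  b0 def {b,f} use ∅
  b1 def {a} use ∅
  b2 def {b,f} use {f}
  b3 def {v,x} use ∅
  b4 def {s} use ∅

Backward fixpoint:
  b0 li=∅ lo={f}
  b1 li={f} lo={f}
  b2 li={f} lo={f}
  b3 li=∅ lo=∅
  b4 li=∅ lo=∅

Conflict graph:
  a↔{f}
  b↔{f}
  f↔{a,b}
  s↔∅
  v↔∅
  x↔∅

Colouring:
  clique {a,f} ⇒ need ≥ 2
  2-colouring: r0={f,s,v,x}  r1={a,b}
  χ = 2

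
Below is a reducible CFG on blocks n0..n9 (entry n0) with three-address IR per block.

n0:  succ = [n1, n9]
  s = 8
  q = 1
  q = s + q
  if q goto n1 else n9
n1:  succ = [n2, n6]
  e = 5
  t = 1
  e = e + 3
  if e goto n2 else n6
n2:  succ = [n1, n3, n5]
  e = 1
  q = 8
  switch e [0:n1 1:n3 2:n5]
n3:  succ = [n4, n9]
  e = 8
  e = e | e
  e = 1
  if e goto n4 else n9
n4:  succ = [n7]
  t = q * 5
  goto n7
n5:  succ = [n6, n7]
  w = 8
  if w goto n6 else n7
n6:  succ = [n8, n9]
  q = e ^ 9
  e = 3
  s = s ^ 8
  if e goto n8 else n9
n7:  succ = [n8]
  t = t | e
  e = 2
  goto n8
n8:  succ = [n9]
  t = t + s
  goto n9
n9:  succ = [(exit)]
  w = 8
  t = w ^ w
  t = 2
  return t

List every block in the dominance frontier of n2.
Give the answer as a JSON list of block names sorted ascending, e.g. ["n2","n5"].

Answer: ["n1", "n6", "n8", "n9"]

Analysis:
idom tree: n1←n0 n2←n1 n3←n2 n4←n3 n5←n2 n6←n1 n7←n2 n8←n1 n9←n0
Dom at joins:
  n1: preds {n0,n2}: {n0} ∩ {n0,n1,n2} = {n0}; idom=n0
  n6: preds {n1,n5}: {n0,n1} ∩ {n0,n1,n2,n5} = {n0,n1}; idom=n1
  n7: preds {n4,n5}: {n0,n1,n2,n3,n4} ∩ {n0,n1,n2,n5} = {n0,n1,n2}; idom=n2
  n8: preds {n6,n7}: {n0,n1,n6} ∩ {n0,n1,n2,n7} = {n0,n1}; idom=n1
  n9: preds {n0,n3,n6,n8}: {n0} ∩ {n0,n1,n2,n3} ∩ {n0,n1,n6} ∩ {n0,n1,n8} = {n0}; idom=n0

DF derivation:
  n1←n0: walk · to n0
  n1←n2: walk n2→n1 to n0
  n6←n1: walk · to n1
  n6←n5: walk n5→n2 to n1
  n7←n4: walk n4→n3 to n2
  n7←n5: walk n5 to n2
  n8←n6: walk n6 to n1
  n8←n7: walk n7→n2 to n1
  n9←n0: walk · to n0
  n9←n3: walk n3→n2→n1 to n0
  n9←n6: walk n6→n1 to n0
  n9←n8: walk n8→n1 to n0
  n0 → ∅
  n1 → {n1,n9}
  n2 → {n1,n6,n8,n9}
  n3 → {n7,n9}
  n4 → {n7}
  n5 → {n6,n7}
  n6 → {n8,n9}
  n7 → {n8}
  n8 → {n9}
  n9 → ∅

DF(n2) = ["n1", "n6", "n8", "n9"]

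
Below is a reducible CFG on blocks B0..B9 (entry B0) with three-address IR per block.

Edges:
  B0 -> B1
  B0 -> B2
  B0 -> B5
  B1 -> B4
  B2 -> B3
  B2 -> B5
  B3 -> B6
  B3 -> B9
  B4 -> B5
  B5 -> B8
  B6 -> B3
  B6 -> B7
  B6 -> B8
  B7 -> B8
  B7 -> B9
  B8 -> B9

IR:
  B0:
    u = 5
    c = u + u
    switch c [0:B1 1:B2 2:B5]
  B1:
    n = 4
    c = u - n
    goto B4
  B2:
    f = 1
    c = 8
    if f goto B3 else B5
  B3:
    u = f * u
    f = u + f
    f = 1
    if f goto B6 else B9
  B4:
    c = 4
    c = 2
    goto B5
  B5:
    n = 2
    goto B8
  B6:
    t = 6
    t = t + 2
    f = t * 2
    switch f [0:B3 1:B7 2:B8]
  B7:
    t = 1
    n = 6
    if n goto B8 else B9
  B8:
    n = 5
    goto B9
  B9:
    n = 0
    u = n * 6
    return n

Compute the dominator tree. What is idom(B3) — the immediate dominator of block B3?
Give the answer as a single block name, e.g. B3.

idom tree: B1←B0 B2←B0 B3←B2 B4←B1 B5←B0 B6←B3 B7←B6 B8←B0 B9←B0
Join-block Dom:
  B3: preds {B2,B6}: {B0,B2} ∩ {B0,B2,B3,B6} = {B0,B2}; idom=B2
  B5: preds {B0,B2,B4}: {B0} ∩ {B0,B2} ∩ {B0,B1,B4} = {B0}; idom=B0
  B8: preds {B5,B6,B7}: {B0,B5} ∩ {B0,B2,B3,B6} ∩ {B0,B2,B3,B6,B7} = {B0}; idom=B0
  B9: preds {B3,B7,B8}: {B0,B2,B3} ∩ {B0,B2,B3,B6,B7} ∩ {B0,B8} = {B0}; idom=B0

idom(B3) = B2

Answer: B2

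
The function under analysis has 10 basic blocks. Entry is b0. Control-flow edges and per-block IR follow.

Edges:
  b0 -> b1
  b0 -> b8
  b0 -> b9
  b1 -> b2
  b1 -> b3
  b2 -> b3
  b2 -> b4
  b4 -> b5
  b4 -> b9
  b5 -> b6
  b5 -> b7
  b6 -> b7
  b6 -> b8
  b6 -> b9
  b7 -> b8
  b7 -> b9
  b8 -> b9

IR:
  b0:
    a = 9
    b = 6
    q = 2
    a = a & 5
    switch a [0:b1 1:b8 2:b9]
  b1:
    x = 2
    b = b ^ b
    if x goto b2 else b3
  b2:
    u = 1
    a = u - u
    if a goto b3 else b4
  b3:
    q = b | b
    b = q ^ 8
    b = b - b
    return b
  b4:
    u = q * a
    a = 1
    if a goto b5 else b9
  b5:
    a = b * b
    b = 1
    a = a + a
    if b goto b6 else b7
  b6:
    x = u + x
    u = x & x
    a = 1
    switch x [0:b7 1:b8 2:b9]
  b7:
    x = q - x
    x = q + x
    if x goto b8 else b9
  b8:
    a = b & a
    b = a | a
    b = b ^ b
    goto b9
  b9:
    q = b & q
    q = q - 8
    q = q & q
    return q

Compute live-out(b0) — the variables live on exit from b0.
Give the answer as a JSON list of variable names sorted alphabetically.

Answer: ["a", "b", "q"]

Derivation:
Per-block:
  b0 def {a,b,q} use ∅
  b1 def {b,x} use {b}
  b2 def {a,u} use ∅
  b3 def {b,q} use {b}
  b4 def {a,u} use {a,q}
  b5 def {a,b} use {b}
  b6 def {a,u,x} use {u,x}
  b7 def {x} use {q,x}
  b8 def {a,b} use {a,b}
  b9 def {q} use {b,q}

Backward fixpoint:
  b0 li=∅ lo={a,b,q}
  b1 li={b,q} lo={b,q,x}
  b2 li={b,q,x} lo={a,b,q,x}
  b3 li={b} lo=∅
  b4 li={a,b,q,x} lo={b,q,u,x}
  b5 li={b,q,u,x} lo={a,b,q,u,x}
  b6 li={b,q,u,x} lo={a,b,q,x}
  b7 li={a,b,q,x} lo={a,b,q}
  b8 li={a,b,q} lo={b,q}
  b9 li={b,q} lo=∅

live-out(b0) = ["a", "b", "q"]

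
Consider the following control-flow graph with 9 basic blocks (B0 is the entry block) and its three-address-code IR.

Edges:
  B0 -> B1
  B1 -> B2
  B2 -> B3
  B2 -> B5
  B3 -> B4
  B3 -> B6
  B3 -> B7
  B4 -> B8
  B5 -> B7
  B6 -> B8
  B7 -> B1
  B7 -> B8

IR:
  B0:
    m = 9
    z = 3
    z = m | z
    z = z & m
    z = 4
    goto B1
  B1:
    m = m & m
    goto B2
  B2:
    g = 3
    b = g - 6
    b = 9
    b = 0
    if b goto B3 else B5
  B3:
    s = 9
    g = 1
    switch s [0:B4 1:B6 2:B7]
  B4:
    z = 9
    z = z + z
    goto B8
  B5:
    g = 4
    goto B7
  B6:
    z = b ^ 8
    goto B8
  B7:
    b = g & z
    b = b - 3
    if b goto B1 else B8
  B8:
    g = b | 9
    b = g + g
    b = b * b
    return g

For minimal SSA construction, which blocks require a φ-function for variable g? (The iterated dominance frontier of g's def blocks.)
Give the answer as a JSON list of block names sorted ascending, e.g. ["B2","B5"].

Answer: ["B1", "B7", "B8"]

Derivation:
idom tree: B1←B0 B2←B1 B3←B2 B4←B3 B5←B2 B6←B3 B7←B2 B8←B2
Join-block Dom:
  B1: preds {B0,B7}: {B0} ∩ {B0,B1,B2,B7} = {B0}; idom=B0
  B7: preds {B3,B5}: {B0,B1,B2,B3} ∩ {B0,B1,B2,B5} = {B0,B1,B2}; idom=B2
  B8: preds {B4,B6,B7}: {B0,B1,B2,B3,B4} ∩ {B0,B1,B2,B3,B6} ∩ {B0,B1,B2,B7} = {B0,B1,B2}; idom=B2

DF walk-up:
  B1←B0: walk · to B0
  B1←B7: walk B7→B2→B1 to B0
  B7←B3: walk B3 to B2
  B7←B5: walk B5 to B2
  B8←B4: walk B4→B3 to B2
  B8←B6: walk B6→B3 to B2
  B8←B7: walk B7 to B2
  B0 → ∅
  B1 → {B1}
  B2 → {B1}
  B3 → {B7,B8}
  B4 → {B8}
  B5 → {B7}
  B6 → {B8}
  B7 → {B1,B8}
  B8 → ∅

φ for g: defs {B2,B3,B5,B8}
  DF⁺ = {B1,B7,B8}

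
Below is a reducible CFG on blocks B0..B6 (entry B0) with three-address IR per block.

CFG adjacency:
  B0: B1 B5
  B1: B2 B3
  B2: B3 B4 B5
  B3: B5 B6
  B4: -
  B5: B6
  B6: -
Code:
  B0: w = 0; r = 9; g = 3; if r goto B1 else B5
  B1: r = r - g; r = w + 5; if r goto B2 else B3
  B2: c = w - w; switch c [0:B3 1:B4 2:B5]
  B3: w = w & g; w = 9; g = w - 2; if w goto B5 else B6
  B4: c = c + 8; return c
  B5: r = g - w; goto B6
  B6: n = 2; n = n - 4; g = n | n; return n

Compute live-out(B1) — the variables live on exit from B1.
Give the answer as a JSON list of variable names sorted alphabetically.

Block summaries:
  B0: {g,r,w} / ∅
  B1: {r} / {g,r,w}
  B2: {c} / {w}
  B3: {g,w} / {g,w}
  B4: {c} / {c}
  B5: {r} / {g,w}
  B6: {g,n} / ∅

Liveness:
  live B0: ∅→{g,r,w}
  live B1: {g,r,w}→{g,w}
  live B2: {g,w}→{c,g,w}
  live B3: {g,w}→{g,w}
  live B4: {c}→∅
  live B5: {g,w}→∅
  live B6: ∅→∅

live-out(B1) = ["g", "w"]

Answer: ["g", "w"]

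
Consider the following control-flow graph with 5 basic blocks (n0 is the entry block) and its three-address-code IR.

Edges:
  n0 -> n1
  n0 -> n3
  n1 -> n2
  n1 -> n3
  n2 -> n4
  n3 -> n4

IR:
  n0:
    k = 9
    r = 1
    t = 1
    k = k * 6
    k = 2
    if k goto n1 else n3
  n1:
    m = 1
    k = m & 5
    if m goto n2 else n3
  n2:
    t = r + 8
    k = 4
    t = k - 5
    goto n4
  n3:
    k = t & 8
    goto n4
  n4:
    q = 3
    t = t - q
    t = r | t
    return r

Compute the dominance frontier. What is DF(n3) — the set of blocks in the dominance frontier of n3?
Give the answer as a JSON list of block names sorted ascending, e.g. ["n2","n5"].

idom tree: n1←n0 n2←n1 n3←n0 n4←n0
Join-block Dom:
  n3: preds {n0,n1}: {n0} ∩ {n0,n1} = {n0}; idom=n0
  n4: preds {n2,n3}: {n0,n1,n2} ∩ {n0,n3} = {n0}; idom=n0

DF walk-up:
  n3←n0: walk · to n0
  n3←n1: walk n1 to n0
  n4←n2: walk n2→n1 to n0
  n4←n3: walk n3 to n0
  DF(n0)=∅
  DF(n1)={n3,n4}
  DF(n2)={n4}
  DF(n3)={n4}
  DF(n4)=∅

DF(n3) = ["n4"]

Answer: ["n4"]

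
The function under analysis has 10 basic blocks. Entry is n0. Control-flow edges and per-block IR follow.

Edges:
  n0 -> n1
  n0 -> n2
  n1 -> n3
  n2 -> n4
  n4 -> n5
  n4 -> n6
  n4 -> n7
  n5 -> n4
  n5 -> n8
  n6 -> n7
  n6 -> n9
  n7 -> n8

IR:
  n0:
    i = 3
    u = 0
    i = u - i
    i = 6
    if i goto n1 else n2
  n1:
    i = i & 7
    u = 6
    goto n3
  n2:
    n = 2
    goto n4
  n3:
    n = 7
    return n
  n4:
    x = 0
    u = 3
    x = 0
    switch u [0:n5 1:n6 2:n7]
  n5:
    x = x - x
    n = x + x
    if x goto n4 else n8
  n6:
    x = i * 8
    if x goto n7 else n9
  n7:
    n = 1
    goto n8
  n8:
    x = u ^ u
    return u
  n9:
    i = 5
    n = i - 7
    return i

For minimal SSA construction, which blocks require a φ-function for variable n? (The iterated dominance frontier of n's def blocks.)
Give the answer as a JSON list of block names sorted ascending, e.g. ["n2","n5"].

Answer: ["n4", "n8"]

Working:
idom tree: n1←n0 n2←n0 n3←n1 n4←n2 n5←n4 n6←n4 n7←n4 n8←n4 n9←n6
Dom at joins:
  n4: preds {n2,n5}: {n0,n2} ∩ {n0,n2,n4,n5} = {n0,n2}; idom=n2
  n7: preds {n4,n6}: {n0,n2,n4} ∩ {n0,n2,n4,n6} = {n0,n2,n4}; idom=n4
  n8: preds {n5,n7}: {n0,n2,n4,n5} ∩ {n0,n2,n4,n7} = {n0,n2,n4}; idom=n4

Frontier:
  join n4 pred n2: · stop@n2
  join n4 pred n5: n5→n4 stop@n2
  join n7 pred n4: · stop@n4
  join n7 pred n6: n6 stop@n4
  join n8 pred n5: n5 stop@n4
  join n8 pred n7: n7 stop@n4
  DF(n0)=∅
  DF(n1)=∅
  DF(n2)=∅
  DF(n3)=∅
  DF(n4)={n4}
  DF(n5)={n4,n8}
  DF(n6)={n7}
  DF(n7)={n8}
  DF(n8)=∅
  DF(n9)=∅

φ for n: defs {n2,n3,n5,n7,n9}
  DF⁺ = {n4,n8}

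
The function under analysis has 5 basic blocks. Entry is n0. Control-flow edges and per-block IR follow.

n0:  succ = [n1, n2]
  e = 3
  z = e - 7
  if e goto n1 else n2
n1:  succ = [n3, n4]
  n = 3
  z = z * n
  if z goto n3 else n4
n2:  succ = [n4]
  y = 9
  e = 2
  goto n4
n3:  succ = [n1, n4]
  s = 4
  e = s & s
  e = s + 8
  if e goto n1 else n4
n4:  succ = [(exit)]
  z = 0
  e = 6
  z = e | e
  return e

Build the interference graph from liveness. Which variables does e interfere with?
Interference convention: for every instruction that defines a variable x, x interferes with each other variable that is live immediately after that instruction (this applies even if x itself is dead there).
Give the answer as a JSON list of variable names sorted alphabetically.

Answer: ["s", "z"]

Derivation:
def/use:
  n0: def={e,z} ue=∅
  n1: def={n,z} ue={z}
  n2: def={e,y} ue=∅
  n3: def={e,s} ue=∅
  n4: def={e,z} ue=∅

Liveness:
  n0: in=∅ out={z}
  n1: in={z} out={z}
  n2: in=∅ out=∅
  n3: in={z} out={z}
  n4: in=∅ out=∅

Interfere edges:
  e: {s,z}
  n: {z}
  s: {e,z}
  y: ∅
  z: {e,n,s}

N(e) = ["s", "z"]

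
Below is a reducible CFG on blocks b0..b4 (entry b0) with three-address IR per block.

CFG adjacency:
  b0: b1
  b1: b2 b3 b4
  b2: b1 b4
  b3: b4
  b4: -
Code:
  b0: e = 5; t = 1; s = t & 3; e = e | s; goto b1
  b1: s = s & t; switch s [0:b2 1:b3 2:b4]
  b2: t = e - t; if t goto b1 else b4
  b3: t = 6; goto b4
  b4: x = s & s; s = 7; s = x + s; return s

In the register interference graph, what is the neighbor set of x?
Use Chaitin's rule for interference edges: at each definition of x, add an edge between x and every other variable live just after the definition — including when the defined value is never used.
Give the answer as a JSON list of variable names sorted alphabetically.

Per-block:
  b0: def={e,s,t} ue=∅
  b1: def={s} ue={s,t}
  b2: def={t} ue={e,t}
  b3: def={t} ue=∅
  b4: def={s,x} ue={s}

Liveness:
  b0: in=∅ out={e,s,t}
  b1: in={e,s,t} out={e,s,t}
  b2: in={e,s,t} out={e,s,t}
  b3: in={s} out={s}
  b4: in={s} out=∅

Interference:
  e: {s,t}
  s: {e,t,x}
  t: {e,s}
  x: {s}

N(x) = ["s"]

Answer: ["s"]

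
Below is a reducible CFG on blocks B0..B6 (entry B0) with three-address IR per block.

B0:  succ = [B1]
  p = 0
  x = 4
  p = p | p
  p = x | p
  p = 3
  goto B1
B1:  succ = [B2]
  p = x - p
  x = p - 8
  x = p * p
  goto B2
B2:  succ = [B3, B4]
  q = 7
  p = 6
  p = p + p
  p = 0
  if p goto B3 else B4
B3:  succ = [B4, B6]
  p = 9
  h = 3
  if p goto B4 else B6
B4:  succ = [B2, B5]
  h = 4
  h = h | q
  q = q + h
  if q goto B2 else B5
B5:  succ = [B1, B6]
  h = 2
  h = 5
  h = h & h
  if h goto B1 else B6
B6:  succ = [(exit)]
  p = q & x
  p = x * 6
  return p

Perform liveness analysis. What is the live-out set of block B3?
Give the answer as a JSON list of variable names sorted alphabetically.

Answer: ["p", "q", "x"]

Derivation:
Block summaries:
  B0 def {p,x} use ∅
  B1 def {p,x} use {p,x}
  B2 def {p,q} use ∅
  B3 def {h,p} use ∅
  B4 def {h,q} use {q}
  B5 def {h} use ∅
  B6 def {p} use {q,x}

Backward fixpoint:
  B0: in=∅ out={p,x}
  B1: in={p,x} out={x}
  B2: in={x} out={p,q,x}
  B3: in={q,x} out={p,q,x}
  B4: in={p,q,x} out={p,q,x}
  B5: in={p,q,x} out={p,q,x}
  B6: in={q,x} out=∅

live-out(B3) = ["p", "q", "x"]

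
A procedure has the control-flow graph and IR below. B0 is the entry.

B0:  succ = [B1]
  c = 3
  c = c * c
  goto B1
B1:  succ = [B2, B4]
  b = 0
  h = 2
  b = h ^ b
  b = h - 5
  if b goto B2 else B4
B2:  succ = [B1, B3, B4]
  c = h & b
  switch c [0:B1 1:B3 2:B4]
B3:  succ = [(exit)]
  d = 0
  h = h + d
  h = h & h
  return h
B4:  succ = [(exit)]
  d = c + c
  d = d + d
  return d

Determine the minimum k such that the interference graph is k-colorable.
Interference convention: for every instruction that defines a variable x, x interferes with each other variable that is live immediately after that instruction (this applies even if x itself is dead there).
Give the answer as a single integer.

def/use:
  B0: def={c} ue=∅
  B1: def={b,h} ue=∅
  B2: def={c} ue={b,h}
  B3: def={d,h} ue={h}
  B4: def={d} ue={c}

Backward fixpoint:
  B0: in=∅ out={c}
  B1: in={c} out={b,c,h}
  B2: in={b,h} out={c,h}
  B3: in={h} out=∅
  B4: in={c} out=∅

Interfere edges:
  b — {c,h}
  c — {b,h}
  d — {h}
  h — {b,c,d}

Registers:
  lower bound: {b,c,h} mutually conflict ⇒ χ ≥ 3
  assign b→c1 c→c2 d→c1 h→c0 — no edge inside a register ⇒ χ ≤ 3
  χ = 3

Answer: 3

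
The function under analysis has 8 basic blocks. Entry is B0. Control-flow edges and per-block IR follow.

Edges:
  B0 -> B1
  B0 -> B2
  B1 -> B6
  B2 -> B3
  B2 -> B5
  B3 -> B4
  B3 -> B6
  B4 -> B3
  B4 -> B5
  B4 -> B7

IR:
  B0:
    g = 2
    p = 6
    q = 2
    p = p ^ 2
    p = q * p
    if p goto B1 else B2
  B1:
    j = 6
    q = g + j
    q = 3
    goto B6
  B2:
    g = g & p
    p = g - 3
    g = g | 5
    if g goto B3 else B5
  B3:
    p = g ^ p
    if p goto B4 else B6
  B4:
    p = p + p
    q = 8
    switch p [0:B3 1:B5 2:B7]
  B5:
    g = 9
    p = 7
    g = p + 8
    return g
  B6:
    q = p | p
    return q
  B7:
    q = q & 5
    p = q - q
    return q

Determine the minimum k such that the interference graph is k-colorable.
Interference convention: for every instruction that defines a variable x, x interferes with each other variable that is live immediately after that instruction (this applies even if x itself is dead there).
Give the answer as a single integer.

Answer: 3

Working:
def/use:
  B0 def {g,p,q} use ∅
  B1 def {j,q} use {g}
  B2 def {g,p} use {g,p}
  B3 def {p} use {g,p}
  B4 def {p,q} use {p}
  B5 def {g,p} use ∅
  B6 def {q} use {p}
  B7 def {p,q} use {q}

Backward fixpoint:
  live B0: ∅→{g,p}
  live B1: {g,p}→{p}
  live B2: {g,p}→{g,p}
  live B3: {g,p}→{g,p}
  live B4: {g,p}→{g,p,q}
  live B5: ∅→∅
  live B6: {p}→∅
  live B7: {q}→∅

Conflict graph:
  g: {j,p,q}
  j: {g,p}
  p: {g,j,q}
  q: {g,p}

Colouring:
  lower bound: {g,j,p} mutually conflict ⇒ χ ≥ 3
  assign g→r0 j→r2 p→r1 q→r2 — no edge inside a register ⇒ χ ≤ 3
  χ = 3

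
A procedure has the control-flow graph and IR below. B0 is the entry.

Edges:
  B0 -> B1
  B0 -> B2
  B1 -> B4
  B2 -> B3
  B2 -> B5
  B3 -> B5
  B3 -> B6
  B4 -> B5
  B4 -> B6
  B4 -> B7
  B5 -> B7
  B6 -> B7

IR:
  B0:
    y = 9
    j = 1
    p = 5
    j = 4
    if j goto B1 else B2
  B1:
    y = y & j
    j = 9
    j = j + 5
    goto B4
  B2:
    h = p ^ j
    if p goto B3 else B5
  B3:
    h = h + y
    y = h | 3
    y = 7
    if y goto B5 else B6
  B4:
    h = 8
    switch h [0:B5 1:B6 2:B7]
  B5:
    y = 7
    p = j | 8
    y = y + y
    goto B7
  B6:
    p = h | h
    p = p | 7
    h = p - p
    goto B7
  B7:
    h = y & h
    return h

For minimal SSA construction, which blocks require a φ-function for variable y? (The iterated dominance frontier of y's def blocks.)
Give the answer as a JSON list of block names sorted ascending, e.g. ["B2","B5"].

idom tree: B1←B0 B2←B0 B3←B2 B4←B1 B5←B0 B6←B0 B7←B0
Join-block Dom:
  B5: preds {B2,B3,B4}: {B0,B2} ∩ {B0,B2,B3} ∩ {B0,B1,B4} = {B0}; idom=B0
  B6: preds {B3,B4}: {B0,B2,B3} ∩ {B0,B1,B4} = {B0}; idom=B0
  B7: preds {B4,B5,B6}: {B0,B1,B4} ∩ {B0,B5} ∩ {B0,B6} = {B0}; idom=B0

DF derivation:
  B5←B2: walk B2 to B0
  B5←B3: walk B3→B2 to B0
  B5←B4: walk B4→B1 to B0
  B6←B3: walk B3→B2 to B0
  B6←B4: walk B4→B1 to B0
  B7←B4: walk B4→B1 to B0
  B7←B5: walk B5 to B0
  B7←B6: walk B6 to B0
  B0: DF=∅
  B1: DF={B5,B6,B7}
  B2: DF={B5,B6}
  B3: DF={B5,B6}
  B4: DF={B5,B6,B7}
  B5: DF={B7}
  B6: DF={B7}
  B7: DF=∅

φ for y: defs {B0,B1,B3,B5}
  DF⁺ = {B5,B6,B7}

Answer: ["B5", "B6", "B7"]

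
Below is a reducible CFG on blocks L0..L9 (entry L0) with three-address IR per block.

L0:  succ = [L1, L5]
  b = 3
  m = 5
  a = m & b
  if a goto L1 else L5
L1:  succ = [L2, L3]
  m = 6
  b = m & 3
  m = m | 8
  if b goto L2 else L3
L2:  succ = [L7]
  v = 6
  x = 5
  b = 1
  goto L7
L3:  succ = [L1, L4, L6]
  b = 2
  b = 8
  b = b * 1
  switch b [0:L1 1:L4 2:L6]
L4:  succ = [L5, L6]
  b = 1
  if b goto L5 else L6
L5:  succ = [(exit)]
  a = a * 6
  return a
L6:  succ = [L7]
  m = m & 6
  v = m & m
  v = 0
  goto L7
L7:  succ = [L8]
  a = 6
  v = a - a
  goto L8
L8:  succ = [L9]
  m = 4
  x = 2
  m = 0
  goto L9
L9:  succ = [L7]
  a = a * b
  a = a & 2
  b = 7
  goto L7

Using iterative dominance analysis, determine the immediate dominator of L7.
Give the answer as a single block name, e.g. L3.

idom tree: L1←L0 L2←L1 L3←L1 L4←L3 L5←L0 L6←L3 L7←L1 L8←L7 L9←L8
Dom∩ at merges:
  L1: preds {L0,L3}: {L0} ∩ {L0,L1,L3} = {L0}; idom=L0
  L5: preds {L0,L4}: {L0} ∩ {L0,L1,L3,L4} = {L0}; idom=L0
  L6: preds {L3,L4}: {L0,L1,L3} ∩ {L0,L1,L3,L4} = {L0,L1,L3}; idom=L3
  L7: preds {L2,L6,L9}: {L0,L1,L2} ∩ {L0,L1,L3,L6} ∩ {L0,L1,L7,L8,L9} = {L0,L1}; idom=L1

idom(L7) = L1

Answer: L1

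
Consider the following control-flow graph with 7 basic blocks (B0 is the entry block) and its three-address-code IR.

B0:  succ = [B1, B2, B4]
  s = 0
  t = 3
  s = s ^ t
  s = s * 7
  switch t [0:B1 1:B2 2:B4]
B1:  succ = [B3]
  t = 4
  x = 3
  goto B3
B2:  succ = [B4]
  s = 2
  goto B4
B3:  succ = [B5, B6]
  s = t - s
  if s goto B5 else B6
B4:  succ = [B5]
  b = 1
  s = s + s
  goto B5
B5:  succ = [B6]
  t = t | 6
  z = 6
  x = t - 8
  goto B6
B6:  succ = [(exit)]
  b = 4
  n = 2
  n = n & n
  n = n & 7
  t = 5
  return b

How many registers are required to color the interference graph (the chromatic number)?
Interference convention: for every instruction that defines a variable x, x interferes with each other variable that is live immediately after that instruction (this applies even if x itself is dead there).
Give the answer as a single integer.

Answer: 3

Derivation:
Per-block:
  B0: {s,t} / ∅
  B1: {t,x} / ∅
  B2: {s} / ∅
  B3: {s} / {s,t}
  B4: {b,s} / {s}
  B5: {t,x,z} / {t}
  B6: {b,n,t} / ∅

Liveness:
  live B0: ∅→{s,t}
  live B1: {s}→{s,t}
  live B2: {t}→{s,t}
  live B3: {s,t}→{t}
  live B4: {s,t}→{t}
  live B5: {t}→∅
  live B6: ∅→∅

Interference:
  b — {n,s,t}
  n — {b}
  s — {b,t,x}
  t — {b,s,x,z}
  x — {s,t}
  z — {t}

Colouring:
  {b,s,t} pairwise interfere (3-clique) ⇒ χ ≥ 3
  3-colouring: c0={n,t}  c1={b,x,z}  c2={s}
  χ = 3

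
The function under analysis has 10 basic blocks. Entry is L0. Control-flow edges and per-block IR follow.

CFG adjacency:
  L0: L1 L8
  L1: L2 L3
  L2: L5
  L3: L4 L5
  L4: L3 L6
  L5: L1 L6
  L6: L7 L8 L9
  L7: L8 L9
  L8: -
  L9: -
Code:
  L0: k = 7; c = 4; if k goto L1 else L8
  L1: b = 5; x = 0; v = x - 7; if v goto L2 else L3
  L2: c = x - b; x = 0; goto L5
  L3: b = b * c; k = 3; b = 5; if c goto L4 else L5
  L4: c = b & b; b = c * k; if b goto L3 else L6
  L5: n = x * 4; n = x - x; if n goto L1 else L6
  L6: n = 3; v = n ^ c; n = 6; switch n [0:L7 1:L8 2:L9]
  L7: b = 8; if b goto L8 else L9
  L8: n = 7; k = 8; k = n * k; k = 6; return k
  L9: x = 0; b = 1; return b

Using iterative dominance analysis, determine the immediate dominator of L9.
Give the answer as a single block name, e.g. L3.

idom tree: L1←L0 L2←L1 L3←L1 L4←L3 L5←L1 L6←L1 L7←L6 L8←L0 L9←L6
Dom at joins:
  L1: preds {L0,L5}: {L0} ∩ {L0,L1,L5} = {L0}; idom=L0
  L3: preds {L1,L4}: {L0,L1} ∩ {L0,L1,L3,L4} = {L0,L1}; idom=L1
  L5: preds {L2,L3}: {L0,L1,L2} ∩ {L0,L1,L3} = {L0,L1}; idom=L1
  L6: preds {L4,L5}: {L0,L1,L3,L4} ∩ {L0,L1,L5} = {L0,L1}; idom=L1
  L8: preds {L0,L6,L7}: {L0} ∩ {L0,L1,L6} ∩ {L0,L1,L6,L7} = {L0}; idom=L0
  L9: preds {L6,L7}: {L0,L1,L6} ∩ {L0,L1,L6,L7} = {L0,L1,L6}; idom=L6

idom(L9) = L6

Answer: L6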